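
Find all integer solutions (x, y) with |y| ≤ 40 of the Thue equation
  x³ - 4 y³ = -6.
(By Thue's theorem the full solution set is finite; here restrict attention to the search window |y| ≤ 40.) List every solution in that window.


The equation is x³ - 4y³ = -6. For fixed y, x³ = 4·y³ − 6, so a solution requires the RHS to be a perfect cube.
Strategy: iterate y from -40 to 40, compute RHS = 4·y³ − 6, and check whether it is a (positive or negative) perfect cube.
Check small values of y:
  y = 0: RHS = -6 is not a perfect cube.
  y = 1: RHS = -2 is not a perfect cube.
  y = -1: RHS = -10 is not a perfect cube.
  y = 2: RHS = 26 is not a perfect cube.
  y = -2: RHS = -38 is not a perfect cube.
  y = 3: RHS = 102 is not a perfect cube.
  y = -3: RHS = -114 is not a perfect cube.
Continuing the search up to |y| = 40 finds no solutions either.
No (x, y) in the scanned range satisfies the equation.

No integer solutions with |y| ≤ 40.


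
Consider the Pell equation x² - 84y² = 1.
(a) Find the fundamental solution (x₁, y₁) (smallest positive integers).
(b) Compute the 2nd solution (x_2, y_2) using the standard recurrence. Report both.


Step 1: Find the fundamental solution (x₁, y₁) of x² - 84y² = 1.
  Expand √84 as a continued fraction. a₀ = ⌊√84⌋ = 9; iterate m_{k+1} = d_k·a_k − m_k, d_{k+1} = (84 − m_{k+1}²)/d_k, a_{k+1} = ⌊(a₀ + m_{k+1})/d_{k+1}⌋ (starting m₀ = 0, d₀ = 1), with convergents p_k = a_k·p_{k-1} + p_{k-2}, q_k = a_k·q_{k-1} + q_{k-2} (p₋₁ = 1, q₋₁ = 0):
  k = 0: a₀ = 9; p₀/q₀ = 9/1; p₀² − 84·q₀² = 81 − 84 = -3.
  k = 1: m = 9, d = 3, a = ⌊(9 + 9)/3⌋ = 6; p/q = (6·9 + 1)/(6·1 + 0) = 55/6; p² − 84·q² = 3025 − 3024 = 1.
  The first convergent with p² − 84·q² = 1 gives the fundamental solution (x₁, y₁) = (55, 6).
Step 2: Apply the recurrence (x_{n+1}, y_{n+1}) = (x₁x_n + 84y₁y_n, x₁y_n + y₁x_n) repeatedly.
  From (x_1, y_1) = (55, 6): x_2 = 55·55 + 84·6·6 = 6049; y_2 = 55·6 + 6·55 = 660.
Step 3: Verify x_2² - 84·y_2² = 36590401 - 36590400 = 1 (should be 1). ✓

(x_1, y_1) = (55, 6); (x_2, y_2) = (6049, 660).


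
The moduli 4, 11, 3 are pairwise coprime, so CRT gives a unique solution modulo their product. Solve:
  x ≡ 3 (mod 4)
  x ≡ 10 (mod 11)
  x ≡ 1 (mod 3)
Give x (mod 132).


Moduli 4, 11, 3 are pairwise coprime; by CRT there is a unique solution modulo M = 4 · 11 · 3 = 132.
Solve pairwise, accumulating the modulus:
  Start with x ≡ 3 (mod 4).
  Combine with x ≡ 10 (mod 11): since gcd(4, 11) = 1, we get a unique residue mod 44.
    Write x = 3 + 4·t and substitute into x ≡ 10 (mod 11): 4·t ≡ 10 − 3 = 7 (mod 11).
    The inverse of 4 mod 11 is 3 (since 4·3 = 12 = 1·11 + 1), so t ≡ 3·7 = 21 ≡ 10 (mod 11).
    Then x = 3 + 4·10 = 43, valid modulo lcm(4, 11) = 44: x ≡ 43 (mod 44).
  Combine with x ≡ 1 (mod 3): since gcd(44, 3) = 1, we get a unique residue mod 132.
    Write x = 43 + 44·t and substitute into x ≡ 1 (mod 3): 44·t ≡ 1 − 43 = -42 (mod 3).
    Reduce coefficients mod 3: 2·t ≡ 0 (mod 3).
    The inverse of 2 mod 3 is 2 (since 2·2 = 4 = 1·3 + 1), so t ≡ 2·0 = 0 ≡ 0 (mod 3).
    Then x = 43 + 44·0 = 43, valid modulo lcm(44, 3) = 132: x ≡ 43 (mod 132).
Verify: 43 mod 4 = 3 ✓, 43 mod 11 = 10 ✓, 43 mod 3 = 1 ✓.

x ≡ 43 (mod 132).


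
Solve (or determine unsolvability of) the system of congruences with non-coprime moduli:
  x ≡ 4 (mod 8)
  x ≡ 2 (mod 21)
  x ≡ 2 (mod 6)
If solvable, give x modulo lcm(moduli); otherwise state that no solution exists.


Moduli 8, 21, 6 are not pairwise coprime, so CRT works modulo lcm(m_i) when all pairwise compatibility conditions hold.
Pairwise compatibility: gcd(m_i, m_j) must divide a_i - a_j for every pair.
Merge one congruence at a time:
  Start: x ≡ 4 (mod 8).
  Combine with x ≡ 2 (mod 21): gcd(8, 21) = 1; 2 - 4 = -2, which IS divisible by 1, so compatible.
    Write x = 4 + 8·t and substitute into x ≡ 2 (mod 21): 8·t ≡ 2 − 4 = -2 (mod 21).
    Reduce coefficients mod 21: 8·t ≡ 19 (mod 21).
    The inverse of 8 mod 21 is 8 (since 8·8 = 64 = 3·21 + 1), so t ≡ 8·19 = 152 ≡ 5 (mod 21).
    Then x = 4 + 8·5 = 44, valid modulo lcm(8, 21) = 168: x ≡ 44 (mod 168).
  Combine with x ≡ 2 (mod 6): gcd(168, 6) = 6; 2 - 44 = -42, which IS divisible by 6, so compatible.
    Write x = 44 + 168·t and substitute into x ≡ 2 (mod 6): 168·t ≡ 2 − 44 = -42 (mod 6).
    Divide the congruence (and modulus) by g = 6: 28·t ≡ -7 (mod 1).
    Modulo 1 every t works; take t = 0.
    Then x = 44 + 168·0 = 44, valid modulo lcm(168, 6) = 168: x ≡ 44 (mod 168).
Verify: 44 mod 8 = 4, 44 mod 21 = 2, 44 mod 6 = 2.

x ≡ 44 (mod 168).


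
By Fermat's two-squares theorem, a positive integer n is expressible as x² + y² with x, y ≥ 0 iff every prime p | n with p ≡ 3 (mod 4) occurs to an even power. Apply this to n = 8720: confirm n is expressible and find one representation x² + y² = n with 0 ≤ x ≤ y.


Step 1: Factor n = 8720 = 2^4 · 5 · 109.
Step 2: Check the mod-4 condition on each prime factor: 2 = 2 (special); 5 ≡ 1 (mod 4), exponent 1; 109 ≡ 1 (mod 4), exponent 1.
All primes ≡ 3 (mod 4) appear to even exponent (or don't appear), so by the two-squares theorem n IS expressible as a sum of two squares.
Step 3: Build a representation. Group n = k² · m with k = 4 and m = 5 · 109 = 545 (a product of primes ≡ 1 (mod 4)); a representation of m scales to one of n via (k·x)² + (k·y)² = k²(x² + y²). Each prime p ≡ 1 (mod 4) is itself a sum of two squares; find a² by testing p − a² for a perfect square:
  5: 5 − 1² = 4 = 2² ⇒ 5 = 1² + 2².
  109: 109 − 1² = 108, 109 − 2² = 105, 109 − 3² = 100 = 10² ⇒ 109 = 3² + 10².
  Combine using the Brahmagupta–Fibonacci identity (a² + b²)(c² + d²) = (ac − bd)² + (ad + bc)² = (ac + bd)² + (ad − bc)²:
  5 · 109 = 545: from (1² + 2²)(3² + 10²), take (1·3 − 2·10, 1·10 + 2·3) = (3 − 20, 10 + 6) = (-17, 16); dropping signs (only squares matter) gives (17, 16); check 17² + 16² = 289 + 256 = 545 ✓.
  Scale by k = 4: (4·17, 4·16) = (68, 64).
Step 4: Order so x ≤ y and verify: 64² + 68² = 4096 + 4624 = 8720 = n. ✓

n = 8720 = 64² + 68² (one valid representation with x ≤ y).


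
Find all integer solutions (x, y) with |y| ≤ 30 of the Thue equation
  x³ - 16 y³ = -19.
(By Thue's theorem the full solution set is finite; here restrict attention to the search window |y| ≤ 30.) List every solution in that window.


The equation is x³ - 16y³ = -19. For fixed y, x³ = 16·y³ − 19, so a solution requires the RHS to be a perfect cube.
Strategy: iterate y from -30 to 30, compute RHS = 16·y³ − 19, and check whether it is a (positive or negative) perfect cube.
Check small values of y:
  y = 0: RHS = -19 is not a perfect cube.
  y = 1: RHS = -3 is not a perfect cube.
  y = -1: RHS = -35 is not a perfect cube.
  y = 2: RHS = 109 is not a perfect cube.
  y = -2: RHS = -147 is not a perfect cube.
  y = 3: RHS = 413 is not a perfect cube.
  y = -3: RHS = -451 is not a perfect cube.
Continuing the search up to |y| = 30 finds no solutions either.
No (x, y) in the scanned range satisfies the equation.

No integer solutions with |y| ≤ 30.


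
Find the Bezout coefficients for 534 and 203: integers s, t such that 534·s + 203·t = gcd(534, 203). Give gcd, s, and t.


Euclidean algorithm on (534, 203) — divide until remainder is 0:
  534 = 2 · 203 + 128
  203 = 1 · 128 + 75
  128 = 1 · 75 + 53
  75 = 1 · 53 + 22
  53 = 2 · 22 + 9
  22 = 2 · 9 + 4
  9 = 2 · 4 + 1
  4 = 4 · 1 + 0
gcd(534, 203) = 1.
Track Bezout coefficients alongside the remainders: start with r₀ = 534 = a·1 + b·0 (s = 1, t = 0) and r₁ = 203 = a·0 + b·1 (s = 0, t = 1); each new remainder r_{k+1} = r_{k-1} − q_k·r_k inherits s_{k+1} = s_{k-1} − q_k·s_k, t_{k+1} = t_{k-1} − q_k·t_k, so r_k = a·s_k + b·t_k at every step:
  q = 2: r = 128, s = 1 − 2·0 = 1, t = 0 − 2·1 = -2  (check: 534·1 + 203·(-2) = 128)
  q = 1: r = 75, s = 0 − 1·1 = -1, t = 1 − 1·(-2) = 3  (check: 534·(-1) + 203·3 = 75)
  q = 1: r = 53, s = 1 − 1·(-1) = 2, t = -2 − 1·3 = -5  (check: 534·2 + 203·(-5) = 53)
  q = 1: r = 22, s = -1 − 1·2 = -3, t = 3 − 1·(-5) = 8  (check: 534·(-3) + 203·8 = 22)
  q = 2: r = 9, s = 2 − 2·(-3) = 8, t = -5 − 2·8 = -21  (check: 534·8 + 203·(-21) = 9)
  q = 2: r = 4, s = -3 − 2·8 = -19, t = 8 − 2·(-21) = 50  (check: 534·(-19) + 203·50 = 4)
  q = 2: r = 1, s = 8 − 2·(-19) = 46, t = -21 − 2·50 = -121  (check: 534·46 + 203·(-121) = 1)
The row with r = 1 (the gcd) gives the Bezout coefficients s = 46, t = -121.
Result: 534 · (46) + 203 · (-121) = 1.

gcd(534, 203) = 1; s = 46, t = -121 (check: 534·46 + 203·(-121) = 1).


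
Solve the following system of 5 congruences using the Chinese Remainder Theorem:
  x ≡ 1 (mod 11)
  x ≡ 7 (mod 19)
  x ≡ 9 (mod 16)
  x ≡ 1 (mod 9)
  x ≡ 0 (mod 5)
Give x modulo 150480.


Product of moduli M = 11 · 19 · 16 · 9 · 5 = 150480.
Merge one congruence at a time:
  Start: x ≡ 1 (mod 11).
  Combine with x ≡ 7 (mod 19); new modulus lcm = 209.
    Write x = 1 + 11·t and substitute into x ≡ 7 (mod 19): 11·t ≡ 7 − 1 = 6 (mod 19).
    The inverse of 11 mod 19 is 7 (since 11·7 = 77 = 4·19 + 1), so t ≡ 7·6 = 42 ≡ 4 (mod 19).
    Then x = 1 + 11·4 = 45, valid modulo lcm(11, 19) = 209: x ≡ 45 (mod 209).
  Combine with x ≡ 9 (mod 16); new modulus lcm = 3344.
    Write x = 45 + 209·t and substitute into x ≡ 9 (mod 16): 209·t ≡ 9 − 45 = -36 (mod 16).
    Reduce coefficients mod 16: 1·t ≡ 12 (mod 16).
    So t ≡ 12 (mod 16).
    Then x = 45 + 209·12 = 2553, valid modulo lcm(209, 16) = 3344: x ≡ 2553 (mod 3344).
  Combine with x ≡ 1 (mod 9); new modulus lcm = 30096.
    Write x = 2553 + 3344·t and substitute into x ≡ 1 (mod 9): 3344·t ≡ 1 − 2553 = -2552 (mod 9).
    Reduce coefficients mod 9: 5·t ≡ 4 (mod 9).
    The inverse of 5 mod 9 is 2 (since 5·2 = 10 = 1·9 + 1), so t ≡ 2·4 = 8 ≡ 8 (mod 9).
    Then x = 2553 + 3344·8 = 29305, valid modulo lcm(3344, 9) = 30096: x ≡ 29305 (mod 30096).
  Combine with x ≡ 0 (mod 5); new modulus lcm = 150480.
    Write x = 29305 + 30096·t and substitute into x ≡ 0 (mod 5): 30096·t ≡ 0 − 29305 = -29305 (mod 5).
    Reduce coefficients mod 5: 1·t ≡ 0 (mod 5).
    So t ≡ 0 (mod 5).
    Then x = 29305 + 30096·0 = 29305, valid modulo lcm(30096, 5) = 150480: x ≡ 29305 (mod 150480).
Verify against each original: 29305 mod 11 = 1, 29305 mod 19 = 7, 29305 mod 16 = 9, 29305 mod 9 = 1, 29305 mod 5 = 0.

x ≡ 29305 (mod 150480).


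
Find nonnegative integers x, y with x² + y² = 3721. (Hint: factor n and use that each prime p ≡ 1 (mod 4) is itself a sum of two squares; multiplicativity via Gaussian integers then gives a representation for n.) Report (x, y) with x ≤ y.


Step 1: Factor n = 3721 = 61^2.
Step 2: Check the mod-4 condition on each prime factor: 61 ≡ 1 (mod 4), exponent 2.
All primes ≡ 3 (mod 4) appear to even exponent (or don't appear), so by the two-squares theorem n IS expressible as a sum of two squares.
Step 3: Build a representation. Here n = 61 · 61 is a product of primes ≡ 1 (mod 4). Each prime p ≡ 1 (mod 4) is itself a sum of two squares; find a² by testing p − a² for a perfect square:
  61: 61 − 1² = 60, 61 − 2² = 57, 61 − 3² = 52, 61 − 4² = 45, 61 − 5² = 36 = 6² ⇒ 61 = 5² + 6².
  Combine using the Brahmagupta–Fibonacci identity (a² + b²)(c² + d²) = (ac − bd)² + (ad + bc)² = (ac + bd)² + (ad − bc)²:
  61 · 61 = 3721: from (5² + 6²)(5² + 6²), take (5·5 − 6·6, 5·6 + 6·5) = (25 − 36, 30 + 30) = (-11, 60); dropping signs (only squares matter) gives (11, 60); check 11² + 60² = 121 + 3600 = 3721 ✓.
Step 4: Order so x ≤ y and verify: 11² + 60² = 121 + 3600 = 3721 = n. ✓

n = 3721 = 11² + 60² (one valid representation with x ≤ y).


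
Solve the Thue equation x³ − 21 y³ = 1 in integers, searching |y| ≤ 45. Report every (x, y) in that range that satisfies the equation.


The equation is x³ - 21y³ = 1. For fixed y, x³ = 21·y³ + 1, so a solution requires the RHS to be a perfect cube.
Strategy: iterate y from -45 to 45, compute RHS = 21·y³ + 1, and check whether it is a (positive or negative) perfect cube.
Check small values of y:
  y = 0: RHS = 1 = (1)³ ⇒ x = 1 works.
  y = 1: RHS = 22 is not a perfect cube.
  y = -1: RHS = -20 is not a perfect cube.
  y = 2: RHS = 169 is not a perfect cube.
  y = -2: RHS = -167 is not a perfect cube.
  y = 3: RHS = 568 is not a perfect cube.
  y = -3: RHS = -566 is not a perfect cube.
Continuing the search up to |y| = 45 finds no further solutions beyond those listed.
Collected solutions: (1, 0).

Solutions (with |y| ≤ 45): (1, 0).


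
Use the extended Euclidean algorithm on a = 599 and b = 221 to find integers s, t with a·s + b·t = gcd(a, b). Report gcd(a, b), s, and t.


Euclidean algorithm on (599, 221) — divide until remainder is 0:
  599 = 2 · 221 + 157
  221 = 1 · 157 + 64
  157 = 2 · 64 + 29
  64 = 2 · 29 + 6
  29 = 4 · 6 + 5
  6 = 1 · 5 + 1
  5 = 5 · 1 + 0
gcd(599, 221) = 1.
Track Bezout coefficients alongside the remainders: start with r₀ = 599 = a·1 + b·0 (s = 1, t = 0) and r₁ = 221 = a·0 + b·1 (s = 0, t = 1); each new remainder r_{k+1} = r_{k-1} − q_k·r_k inherits s_{k+1} = s_{k-1} − q_k·s_k, t_{k+1} = t_{k-1} − q_k·t_k, so r_k = a·s_k + b·t_k at every step:
  q = 2: r = 157, s = 1 − 2·0 = 1, t = 0 − 2·1 = -2  (check: 599·1 + 221·(-2) = 157)
  q = 1: r = 64, s = 0 − 1·1 = -1, t = 1 − 1·(-2) = 3  (check: 599·(-1) + 221·3 = 64)
  q = 2: r = 29, s = 1 − 2·(-1) = 3, t = -2 − 2·3 = -8  (check: 599·3 + 221·(-8) = 29)
  q = 2: r = 6, s = -1 − 2·3 = -7, t = 3 − 2·(-8) = 19  (check: 599·(-7) + 221·19 = 6)
  q = 4: r = 5, s = 3 − 4·(-7) = 31, t = -8 − 4·19 = -84  (check: 599·31 + 221·(-84) = 5)
  q = 1: r = 1, s = -7 − 1·31 = -38, t = 19 − 1·(-84) = 103  (check: 599·(-38) + 221·103 = 1)
The row with r = 1 (the gcd) gives the Bezout coefficients s = -38, t = 103.
Result: 599 · (-38) + 221 · (103) = 1.

gcd(599, 221) = 1; s = -38, t = 103 (check: 599·(-38) + 221·103 = 1).


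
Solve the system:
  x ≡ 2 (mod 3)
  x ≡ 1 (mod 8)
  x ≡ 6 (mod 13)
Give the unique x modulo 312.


Moduli 3, 8, 13 are pairwise coprime; by CRT there is a unique solution modulo M = 3 · 8 · 13 = 312.
Solve pairwise, accumulating the modulus:
  Start with x ≡ 2 (mod 3).
  Combine with x ≡ 1 (mod 8): since gcd(3, 8) = 1, we get a unique residue mod 24.
    Write x = 2 + 3·t and substitute into x ≡ 1 (mod 8): 3·t ≡ 1 − 2 = -1 (mod 8).
    Reduce coefficients mod 8: 3·t ≡ 7 (mod 8).
    The inverse of 3 mod 8 is 3 (since 3·3 = 9 = 1·8 + 1), so t ≡ 3·7 = 21 ≡ 5 (mod 8).
    Then x = 2 + 3·5 = 17, valid modulo lcm(3, 8) = 24: x ≡ 17 (mod 24).
  Combine with x ≡ 6 (mod 13): since gcd(24, 13) = 1, we get a unique residue mod 312.
    Write x = 17 + 24·t and substitute into x ≡ 6 (mod 13): 24·t ≡ 6 − 17 = -11 (mod 13).
    Reduce coefficients mod 13: 11·t ≡ 2 (mod 13).
    The inverse of 11 mod 13 is 6 (since 11·6 = 66 = 5·13 + 1), so t ≡ 6·2 = 12 ≡ 12 (mod 13).
    Then x = 17 + 24·12 = 305, valid modulo lcm(24, 13) = 312: x ≡ 305 (mod 312).
Verify: 305 mod 3 = 2 ✓, 305 mod 8 = 1 ✓, 305 mod 13 = 6 ✓.

x ≡ 305 (mod 312).


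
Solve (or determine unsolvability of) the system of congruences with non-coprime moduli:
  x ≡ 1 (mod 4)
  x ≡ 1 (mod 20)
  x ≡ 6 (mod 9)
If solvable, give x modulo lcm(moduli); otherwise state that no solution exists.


Moduli 4, 20, 9 are not pairwise coprime, so CRT works modulo lcm(m_i) when all pairwise compatibility conditions hold.
Pairwise compatibility: gcd(m_i, m_j) must divide a_i - a_j for every pair.
Merge one congruence at a time:
  Start: x ≡ 1 (mod 4).
  Combine with x ≡ 1 (mod 20): gcd(4, 20) = 4; 1 - 1 = 0, which IS divisible by 4, so compatible.
    Write x = 1 + 4·t and substitute into x ≡ 1 (mod 20): 4·t ≡ 1 − 1 = 0 (mod 20).
    Divide the congruence (and modulus) by g = 4: 1·t ≡ 0 (mod 5).
    So t ≡ 0 (mod 5).
    Then x = 1 + 4·0 = 1, valid modulo lcm(4, 20) = 20: x ≡ 1 (mod 20).
  Combine with x ≡ 6 (mod 9): gcd(20, 9) = 1; 6 - 1 = 5, which IS divisible by 1, so compatible.
    Write x = 1 + 20·t and substitute into x ≡ 6 (mod 9): 20·t ≡ 6 − 1 = 5 (mod 9).
    Reduce coefficients mod 9: 2·t ≡ 5 (mod 9).
    The inverse of 2 mod 9 is 5 (since 2·5 = 10 = 1·9 + 1), so t ≡ 5·5 = 25 ≡ 7 (mod 9).
    Then x = 1 + 20·7 = 141, valid modulo lcm(20, 9) = 180: x ≡ 141 (mod 180).
Verify: 141 mod 4 = 1, 141 mod 20 = 1, 141 mod 9 = 6.

x ≡ 141 (mod 180).


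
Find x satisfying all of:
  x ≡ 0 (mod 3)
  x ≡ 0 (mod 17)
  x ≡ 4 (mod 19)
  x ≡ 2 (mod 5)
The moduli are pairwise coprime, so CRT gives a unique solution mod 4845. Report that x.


Product of moduli M = 3 · 17 · 19 · 5 = 4845.
Merge one congruence at a time:
  Start: x ≡ 0 (mod 3).
  Combine with x ≡ 0 (mod 17); new modulus lcm = 51.
    Write x = 0 + 3·t and substitute into x ≡ 0 (mod 17): 3·t ≡ 0 − 0 = 0 (mod 17).
    The inverse of 3 mod 17 is 6 (since 3·6 = 18 = 1·17 + 1), so t ≡ 6·0 = 0 ≡ 0 (mod 17).
    Then x = 0 + 3·0 = 0, valid modulo lcm(3, 17) = 51: x ≡ 0 (mod 51).
  Combine with x ≡ 4 (mod 19); new modulus lcm = 969.
    Write x = 0 + 51·t and substitute into x ≡ 4 (mod 19): 51·t ≡ 4 − 0 = 4 (mod 19).
    Reduce coefficients mod 19: 13·t ≡ 4 (mod 19).
    The inverse of 13 mod 19 is 3 (since 13·3 = 39 = 2·19 + 1), so t ≡ 3·4 = 12 ≡ 12 (mod 19).
    Then x = 0 + 51·12 = 612, valid modulo lcm(51, 19) = 969: x ≡ 612 (mod 969).
  Combine with x ≡ 2 (mod 5); new modulus lcm = 4845.
    Write x = 612 + 969·t and substitute into x ≡ 2 (mod 5): 969·t ≡ 2 − 612 = -610 (mod 5).
    Reduce coefficients mod 5: 4·t ≡ 0 (mod 5).
    The inverse of 4 mod 5 is 4 (since 4·4 = 16 = 3·5 + 1), so t ≡ 4·0 = 0 ≡ 0 (mod 5).
    Then x = 612 + 969·0 = 612, valid modulo lcm(969, 5) = 4845: x ≡ 612 (mod 4845).
Verify against each original: 612 mod 3 = 0, 612 mod 17 = 0, 612 mod 19 = 4, 612 mod 5 = 2.

x ≡ 612 (mod 4845).


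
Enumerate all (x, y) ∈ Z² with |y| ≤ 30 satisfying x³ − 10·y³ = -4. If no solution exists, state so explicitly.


The equation is x³ - 10y³ = -4. For fixed y, x³ = 10·y³ − 4, so a solution requires the RHS to be a perfect cube.
Strategy: iterate y from -30 to 30, compute RHS = 10·y³ − 4, and check whether it is a (positive or negative) perfect cube.
Check small values of y:
  y = 0: RHS = -4 is not a perfect cube.
  y = 1: RHS = 6 is not a perfect cube.
  y = -1: RHS = -14 is not a perfect cube.
  y = 2: RHS = 76 is not a perfect cube.
  y = -2: RHS = -84 is not a perfect cube.
  y = 3: RHS = 266 is not a perfect cube.
  y = -3: RHS = -274 is not a perfect cube.
Continuing the search up to |y| = 30 finds no solutions either.
No (x, y) in the scanned range satisfies the equation.

No integer solutions with |y| ≤ 30.


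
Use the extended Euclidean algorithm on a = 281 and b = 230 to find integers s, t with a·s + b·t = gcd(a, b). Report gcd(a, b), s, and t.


Euclidean algorithm on (281, 230) — divide until remainder is 0:
  281 = 1 · 230 + 51
  230 = 4 · 51 + 26
  51 = 1 · 26 + 25
  26 = 1 · 25 + 1
  25 = 25 · 1 + 0
gcd(281, 230) = 1.
Track Bezout coefficients alongside the remainders: start with r₀ = 281 = a·1 + b·0 (s = 1, t = 0) and r₁ = 230 = a·0 + b·1 (s = 0, t = 1); each new remainder r_{k+1} = r_{k-1} − q_k·r_k inherits s_{k+1} = s_{k-1} − q_k·s_k, t_{k+1} = t_{k-1} − q_k·t_k, so r_k = a·s_k + b·t_k at every step:
  q = 1: r = 51, s = 1 − 1·0 = 1, t = 0 − 1·1 = -1  (check: 281·1 + 230·(-1) = 51)
  q = 4: r = 26, s = 0 − 4·1 = -4, t = 1 − 4·(-1) = 5  (check: 281·(-4) + 230·5 = 26)
  q = 1: r = 25, s = 1 − 1·(-4) = 5, t = -1 − 1·5 = -6  (check: 281·5 + 230·(-6) = 25)
  q = 1: r = 1, s = -4 − 1·5 = -9, t = 5 − 1·(-6) = 11  (check: 281·(-9) + 230·11 = 1)
The row with r = 1 (the gcd) gives the Bezout coefficients s = -9, t = 11.
Result: 281 · (-9) + 230 · (11) = 1.

gcd(281, 230) = 1; s = -9, t = 11 (check: 281·(-9) + 230·11 = 1).


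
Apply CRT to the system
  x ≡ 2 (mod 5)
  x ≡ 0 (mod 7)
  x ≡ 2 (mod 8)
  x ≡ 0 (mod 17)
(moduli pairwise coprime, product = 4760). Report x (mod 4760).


Product of moduli M = 5 · 7 · 8 · 17 = 4760.
Merge one congruence at a time:
  Start: x ≡ 2 (mod 5).
  Combine with x ≡ 0 (mod 7); new modulus lcm = 35.
    Write x = 2 + 5·t and substitute into x ≡ 0 (mod 7): 5·t ≡ 0 − 2 = -2 (mod 7).
    Reduce coefficients mod 7: 5·t ≡ 5 (mod 7).
    The inverse of 5 mod 7 is 3 (since 5·3 = 15 = 2·7 + 1), so t ≡ 3·5 = 15 ≡ 1 (mod 7).
    Then x = 2 + 5·1 = 7, valid modulo lcm(5, 7) = 35: x ≡ 7 (mod 35).
  Combine with x ≡ 2 (mod 8); new modulus lcm = 280.
    Write x = 7 + 35·t and substitute into x ≡ 2 (mod 8): 35·t ≡ 2 − 7 = -5 (mod 8).
    Reduce coefficients mod 8: 3·t ≡ 3 (mod 8).
    The inverse of 3 mod 8 is 3 (since 3·3 = 9 = 1·8 + 1), so t ≡ 3·3 = 9 ≡ 1 (mod 8).
    Then x = 7 + 35·1 = 42, valid modulo lcm(35, 8) = 280: x ≡ 42 (mod 280).
  Combine with x ≡ 0 (mod 17); new modulus lcm = 4760.
    Write x = 42 + 280·t and substitute into x ≡ 0 (mod 17): 280·t ≡ 0 − 42 = -42 (mod 17).
    Reduce coefficients mod 17: 8·t ≡ 9 (mod 17).
    The inverse of 8 mod 17 is 15 (since 8·15 = 120 = 7·17 + 1), so t ≡ 15·9 = 135 ≡ 16 (mod 17).
    Then x = 42 + 280·16 = 4522, valid modulo lcm(280, 17) = 4760: x ≡ 4522 (mod 4760).
Verify against each original: 4522 mod 5 = 2, 4522 mod 7 = 0, 4522 mod 8 = 2, 4522 mod 17 = 0.

x ≡ 4522 (mod 4760).


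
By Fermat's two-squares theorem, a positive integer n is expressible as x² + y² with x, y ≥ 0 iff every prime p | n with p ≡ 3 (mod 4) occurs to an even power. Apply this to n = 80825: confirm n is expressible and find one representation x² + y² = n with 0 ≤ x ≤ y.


Step 1: Factor n = 80825 = 5^2 · 53 · 61.
Step 2: Check the mod-4 condition on each prime factor: 5 ≡ 1 (mod 4), exponent 2; 53 ≡ 1 (mod 4), exponent 1; 61 ≡ 1 (mod 4), exponent 1.
All primes ≡ 3 (mod 4) appear to even exponent (or don't appear), so by the two-squares theorem n IS expressible as a sum of two squares.
Step 3: Build a representation. Group n = k² · m with k = 5 and m = 53 · 61 = 3233 (a product of primes ≡ 1 (mod 4)); a representation of m scales to one of n via (k·x)² + (k·y)² = k²(x² + y²). Each prime p ≡ 1 (mod 4) is itself a sum of two squares; find a² by testing p − a² for a perfect square:
  53: 53 − 1² = 52, 53 − 2² = 49 = 7² ⇒ 53 = 2² + 7².
  61: 61 − 1² = 60, 61 − 2² = 57, 61 − 3² = 52, 61 − 4² = 45, 61 − 5² = 36 = 6² ⇒ 61 = 5² + 6².
  Combine using the Brahmagupta–Fibonacci identity (a² + b²)(c² + d²) = (ac − bd)² + (ad + bc)² = (ac + bd)² + (ad − bc)²:
  53 · 61 = 3233: from (2² + 7²)(5² + 6²), take (2·5 − 7·6, 2·6 + 7·5) = (10 − 42, 12 + 35) = (-32, 47); dropping signs (only squares matter) gives (32, 47); check 32² + 47² = 1024 + 2209 = 3233 ✓.
  Scale by k = 5: (5·32, 5·47) = (160, 235).
Step 4: Order so x ≤ y and verify: 160² + 235² = 25600 + 55225 = 80825 = n. ✓

n = 80825 = 160² + 235² (one valid representation with x ≤ y).


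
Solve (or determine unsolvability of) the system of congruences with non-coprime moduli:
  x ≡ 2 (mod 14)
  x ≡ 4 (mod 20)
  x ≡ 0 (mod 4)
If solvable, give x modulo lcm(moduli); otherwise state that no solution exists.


Moduli 14, 20, 4 are not pairwise coprime, so CRT works modulo lcm(m_i) when all pairwise compatibility conditions hold.
Pairwise compatibility: gcd(m_i, m_j) must divide a_i - a_j for every pair.
Merge one congruence at a time:
  Start: x ≡ 2 (mod 14).
  Combine with x ≡ 4 (mod 20): gcd(14, 20) = 2; 4 - 2 = 2, which IS divisible by 2, so compatible.
    Write x = 2 + 14·t and substitute into x ≡ 4 (mod 20): 14·t ≡ 4 − 2 = 2 (mod 20).
    Divide the congruence (and modulus) by g = 2: 7·t ≡ 1 (mod 10).
    The inverse of 7 mod 10 is 3 (since 7·3 = 21 = 2·10 + 1), so t ≡ 3·1 = 3 ≡ 3 (mod 10).
    Then x = 2 + 14·3 = 44, valid modulo lcm(14, 20) = 140: x ≡ 44 (mod 140).
  Combine with x ≡ 0 (mod 4): gcd(140, 4) = 4; 0 - 44 = -44, which IS divisible by 4, so compatible.
    Write x = 44 + 140·t and substitute into x ≡ 0 (mod 4): 140·t ≡ 0 − 44 = -44 (mod 4).
    Divide the congruence (and modulus) by g = 4: 35·t ≡ -11 (mod 1).
    Modulo 1 every t works; take t = 0.
    Then x = 44 + 140·0 = 44, valid modulo lcm(140, 4) = 140: x ≡ 44 (mod 140).
Verify: 44 mod 14 = 2, 44 mod 20 = 4, 44 mod 4 = 0.

x ≡ 44 (mod 140).


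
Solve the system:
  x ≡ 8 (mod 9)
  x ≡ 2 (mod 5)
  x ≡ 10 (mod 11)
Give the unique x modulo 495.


Moduli 9, 5, 11 are pairwise coprime; by CRT there is a unique solution modulo M = 9 · 5 · 11 = 495.
Solve pairwise, accumulating the modulus:
  Start with x ≡ 8 (mod 9).
  Combine with x ≡ 2 (mod 5): since gcd(9, 5) = 1, we get a unique residue mod 45.
    Write x = 8 + 9·t and substitute into x ≡ 2 (mod 5): 9·t ≡ 2 − 8 = -6 (mod 5).
    Reduce coefficients mod 5: 4·t ≡ 4 (mod 5).
    The inverse of 4 mod 5 is 4 (since 4·4 = 16 = 3·5 + 1), so t ≡ 4·4 = 16 ≡ 1 (mod 5).
    Then x = 8 + 9·1 = 17, valid modulo lcm(9, 5) = 45: x ≡ 17 (mod 45).
  Combine with x ≡ 10 (mod 11): since gcd(45, 11) = 1, we get a unique residue mod 495.
    Write x = 17 + 45·t and substitute into x ≡ 10 (mod 11): 45·t ≡ 10 − 17 = -7 (mod 11).
    Reduce coefficients mod 11: 1·t ≡ 4 (mod 11).
    So t ≡ 4 (mod 11).
    Then x = 17 + 45·4 = 197, valid modulo lcm(45, 11) = 495: x ≡ 197 (mod 495).
Verify: 197 mod 9 = 8 ✓, 197 mod 5 = 2 ✓, 197 mod 11 = 10 ✓.

x ≡ 197 (mod 495).


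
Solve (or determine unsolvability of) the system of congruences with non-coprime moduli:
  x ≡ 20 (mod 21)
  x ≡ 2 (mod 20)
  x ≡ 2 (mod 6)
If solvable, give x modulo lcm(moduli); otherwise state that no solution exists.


Moduli 21, 20, 6 are not pairwise coprime, so CRT works modulo lcm(m_i) when all pairwise compatibility conditions hold.
Pairwise compatibility: gcd(m_i, m_j) must divide a_i - a_j for every pair.
Merge one congruence at a time:
  Start: x ≡ 20 (mod 21).
  Combine with x ≡ 2 (mod 20): gcd(21, 20) = 1; 2 - 20 = -18, which IS divisible by 1, so compatible.
    Write x = 20 + 21·t and substitute into x ≡ 2 (mod 20): 21·t ≡ 2 − 20 = -18 (mod 20).
    Reduce coefficients mod 20: 1·t ≡ 2 (mod 20).
    So t ≡ 2 (mod 20).
    Then x = 20 + 21·2 = 62, valid modulo lcm(21, 20) = 420: x ≡ 62 (mod 420).
  Combine with x ≡ 2 (mod 6): gcd(420, 6) = 6; 2 - 62 = -60, which IS divisible by 6, so compatible.
    Write x = 62 + 420·t and substitute into x ≡ 2 (mod 6): 420·t ≡ 2 − 62 = -60 (mod 6).
    Divide the congruence (and modulus) by g = 6: 70·t ≡ -10 (mod 1).
    Modulo 1 every t works; take t = 0.
    Then x = 62 + 420·0 = 62, valid modulo lcm(420, 6) = 420: x ≡ 62 (mod 420).
Verify: 62 mod 21 = 20, 62 mod 20 = 2, 62 mod 6 = 2.

x ≡ 62 (mod 420).


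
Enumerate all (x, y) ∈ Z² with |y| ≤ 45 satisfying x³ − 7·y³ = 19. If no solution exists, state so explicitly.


The equation is x³ - 7y³ = 19. For fixed y, x³ = 7·y³ + 19, so a solution requires the RHS to be a perfect cube.
Strategy: iterate y from -45 to 45, compute RHS = 7·y³ + 19, and check whether it is a (positive or negative) perfect cube.
Check small values of y:
  y = 0: RHS = 19 is not a perfect cube.
  y = 1: RHS = 26 is not a perfect cube.
  y = -1: RHS = 12 is not a perfect cube.
  y = 2: RHS = 75 is not a perfect cube.
  y = -2: RHS = -37 is not a perfect cube.
  y = 3: RHS = 208 is not a perfect cube.
  y = -3: RHS = -170 is not a perfect cube.
Continuing the search up to |y| = 45 finds no solutions either.
No (x, y) in the scanned range satisfies the equation.

No integer solutions with |y| ≤ 45.


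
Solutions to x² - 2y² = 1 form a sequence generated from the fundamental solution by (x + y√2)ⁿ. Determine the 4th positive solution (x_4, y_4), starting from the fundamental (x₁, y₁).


Step 1: Find the fundamental solution (x₁, y₁) of x² - 2y² = 1.
  Expand √2 as a continued fraction. a₀ = ⌊√2⌋ = 1; iterate m_{k+1} = d_k·a_k − m_k, d_{k+1} = (2 − m_{k+1}²)/d_k, a_{k+1} = ⌊(a₀ + m_{k+1})/d_{k+1}⌋ (starting m₀ = 0, d₀ = 1), with convergents p_k = a_k·p_{k-1} + p_{k-2}, q_k = a_k·q_{k-1} + q_{k-2} (p₋₁ = 1, q₋₁ = 0):
  k = 0: a₀ = 1; p₀/q₀ = 1/1; p₀² − 2·q₀² = 1 − 2 = -1.
  k = 1: m = 1, d = 1, a = ⌊(1 + 1)/1⌋ = 2; p/q = (2·1 + 1)/(2·1 + 0) = 3/2; p² − 2·q² = 9 − 8 = 1.
  The first convergent with p² − 2·q² = 1 gives the fundamental solution (x₁, y₁) = (3, 2).
Step 2: Apply the recurrence (x_{n+1}, y_{n+1}) = (x₁x_n + 2y₁y_n, x₁y_n + y₁x_n) repeatedly.
  From (x_1, y_1) = (3, 2): x_2 = 3·3 + 2·2·2 = 17; y_2 = 3·2 + 2·3 = 12.
  From (x_2, y_2) = (17, 12): x_3 = 3·17 + 2·2·12 = 99; y_3 = 3·12 + 2·17 = 70.
  From (x_3, y_3) = (99, 70): x_4 = 3·99 + 2·2·70 = 577; y_4 = 3·70 + 2·99 = 408.
Step 3: Verify x_4² - 2·y_4² = 332929 - 332928 = 1 (should be 1). ✓

(x_1, y_1) = (3, 2); (x_4, y_4) = (577, 408).


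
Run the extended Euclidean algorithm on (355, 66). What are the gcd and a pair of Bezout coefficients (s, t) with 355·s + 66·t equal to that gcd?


Euclidean algorithm on (355, 66) — divide until remainder is 0:
  355 = 5 · 66 + 25
  66 = 2 · 25 + 16
  25 = 1 · 16 + 9
  16 = 1 · 9 + 7
  9 = 1 · 7 + 2
  7 = 3 · 2 + 1
  2 = 2 · 1 + 0
gcd(355, 66) = 1.
Track Bezout coefficients alongside the remainders: start with r₀ = 355 = a·1 + b·0 (s = 1, t = 0) and r₁ = 66 = a·0 + b·1 (s = 0, t = 1); each new remainder r_{k+1} = r_{k-1} − q_k·r_k inherits s_{k+1} = s_{k-1} − q_k·s_k, t_{k+1} = t_{k-1} − q_k·t_k, so r_k = a·s_k + b·t_k at every step:
  q = 5: r = 25, s = 1 − 5·0 = 1, t = 0 − 5·1 = -5  (check: 355·1 + 66·(-5) = 25)
  q = 2: r = 16, s = 0 − 2·1 = -2, t = 1 − 2·(-5) = 11  (check: 355·(-2) + 66·11 = 16)
  q = 1: r = 9, s = 1 − 1·(-2) = 3, t = -5 − 1·11 = -16  (check: 355·3 + 66·(-16) = 9)
  q = 1: r = 7, s = -2 − 1·3 = -5, t = 11 − 1·(-16) = 27  (check: 355·(-5) + 66·27 = 7)
  q = 1: r = 2, s = 3 − 1·(-5) = 8, t = -16 − 1·27 = -43  (check: 355·8 + 66·(-43) = 2)
  q = 3: r = 1, s = -5 − 3·8 = -29, t = 27 − 3·(-43) = 156  (check: 355·(-29) + 66·156 = 1)
The row with r = 1 (the gcd) gives the Bezout coefficients s = -29, t = 156.
Result: 355 · (-29) + 66 · (156) = 1.

gcd(355, 66) = 1; s = -29, t = 156 (check: 355·(-29) + 66·156 = 1).


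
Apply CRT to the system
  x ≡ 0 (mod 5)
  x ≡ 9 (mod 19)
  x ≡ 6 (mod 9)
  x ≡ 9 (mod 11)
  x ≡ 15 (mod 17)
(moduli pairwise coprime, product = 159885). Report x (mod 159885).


Product of moduli M = 5 · 19 · 9 · 11 · 17 = 159885.
Merge one congruence at a time:
  Start: x ≡ 0 (mod 5).
  Combine with x ≡ 9 (mod 19); new modulus lcm = 95.
    Write x = 0 + 5·t and substitute into x ≡ 9 (mod 19): 5·t ≡ 9 − 0 = 9 (mod 19).
    The inverse of 5 mod 19 is 4 (since 5·4 = 20 = 1·19 + 1), so t ≡ 4·9 = 36 ≡ 17 (mod 19).
    Then x = 0 + 5·17 = 85, valid modulo lcm(5, 19) = 95: x ≡ 85 (mod 95).
  Combine with x ≡ 6 (mod 9); new modulus lcm = 855.
    Write x = 85 + 95·t and substitute into x ≡ 6 (mod 9): 95·t ≡ 6 − 85 = -79 (mod 9).
    Reduce coefficients mod 9: 5·t ≡ 2 (mod 9).
    The inverse of 5 mod 9 is 2 (since 5·2 = 10 = 1·9 + 1), so t ≡ 2·2 = 4 ≡ 4 (mod 9).
    Then x = 85 + 95·4 = 465, valid modulo lcm(95, 9) = 855: x ≡ 465 (mod 855).
  Combine with x ≡ 9 (mod 11); new modulus lcm = 9405.
    Write x = 465 + 855·t and substitute into x ≡ 9 (mod 11): 855·t ≡ 9 − 465 = -456 (mod 11).
    Reduce coefficients mod 11: 8·t ≡ 6 (mod 11).
    The inverse of 8 mod 11 is 7 (since 8·7 = 56 = 5·11 + 1), so t ≡ 7·6 = 42 ≡ 9 (mod 11).
    Then x = 465 + 855·9 = 8160, valid modulo lcm(855, 11) = 9405: x ≡ 8160 (mod 9405).
  Combine with x ≡ 15 (mod 17); new modulus lcm = 159885.
    Write x = 8160 + 9405·t and substitute into x ≡ 15 (mod 17): 9405·t ≡ 15 − 8160 = -8145 (mod 17).
    Reduce coefficients mod 17: 4·t ≡ 15 (mod 17).
    The inverse of 4 mod 17 is 13 (since 4·13 = 52 = 3·17 + 1), so t ≡ 13·15 = 195 ≡ 8 (mod 17).
    Then x = 8160 + 9405·8 = 83400, valid modulo lcm(9405, 17) = 159885: x ≡ 83400 (mod 159885).
Verify against each original: 83400 mod 5 = 0, 83400 mod 19 = 9, 83400 mod 9 = 6, 83400 mod 11 = 9, 83400 mod 17 = 15.

x ≡ 83400 (mod 159885).


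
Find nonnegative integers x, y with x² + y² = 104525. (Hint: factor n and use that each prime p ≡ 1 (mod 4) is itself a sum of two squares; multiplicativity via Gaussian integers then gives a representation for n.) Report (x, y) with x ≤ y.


Step 1: Factor n = 104525 = 5^2 · 37 · 113.
Step 2: Check the mod-4 condition on each prime factor: 5 ≡ 1 (mod 4), exponent 2; 37 ≡ 1 (mod 4), exponent 1; 113 ≡ 1 (mod 4), exponent 1.
All primes ≡ 3 (mod 4) appear to even exponent (or don't appear), so by the two-squares theorem n IS expressible as a sum of two squares.
Step 3: Build a representation. Group n = k² · m with k = 5 and m = 37 · 113 = 4181 (a product of primes ≡ 1 (mod 4)); a representation of m scales to one of n via (k·x)² + (k·y)² = k²(x² + y²). Each prime p ≡ 1 (mod 4) is itself a sum of two squares; find a² by testing p − a² for a perfect square:
  37: 37 − 1² = 36 = 6² ⇒ 37 = 1² + 6².
  113: 113 − 1² = 112, 113 − 2² = 109, 113 − 3² = 104, 113 − 4² = 97, 113 − 5² = 88, 113 − 6² = 77, 113 − 7² = 64 = 8² ⇒ 113 = 7² + 8².
  Combine using the Brahmagupta–Fibonacci identity (a² + b²)(c² + d²) = (ac − bd)² + (ad + bc)² = (ac + bd)² + (ad − bc)²:
  37 · 113 = 4181: from (1² + 6²)(7² + 8²), take (1·7 − 6·8, 1·8 + 6·7) = (7 − 48, 8 + 42) = (-41, 50); dropping signs (only squares matter) gives (41, 50); check 41² + 50² = 1681 + 2500 = 4181 ✓.
  Scale by k = 5: (5·41, 5·50) = (205, 250).
Step 4: Order so x ≤ y and verify: 205² + 250² = 42025 + 62500 = 104525 = n. ✓

n = 104525 = 205² + 250² (one valid representation with x ≤ y).


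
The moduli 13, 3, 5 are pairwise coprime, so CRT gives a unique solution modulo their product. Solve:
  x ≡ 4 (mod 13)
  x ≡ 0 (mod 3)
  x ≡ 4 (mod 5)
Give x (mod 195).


Moduli 13, 3, 5 are pairwise coprime; by CRT there is a unique solution modulo M = 13 · 3 · 5 = 195.
Solve pairwise, accumulating the modulus:
  Start with x ≡ 4 (mod 13).
  Combine with x ≡ 0 (mod 3): since gcd(13, 3) = 1, we get a unique residue mod 39.
    Write x = 4 + 13·t and substitute into x ≡ 0 (mod 3): 13·t ≡ 0 − 4 = -4 (mod 3).
    Reduce coefficients mod 3: 1·t ≡ 2 (mod 3).
    So t ≡ 2 (mod 3).
    Then x = 4 + 13·2 = 30, valid modulo lcm(13, 3) = 39: x ≡ 30 (mod 39).
  Combine with x ≡ 4 (mod 5): since gcd(39, 5) = 1, we get a unique residue mod 195.
    Write x = 30 + 39·t and substitute into x ≡ 4 (mod 5): 39·t ≡ 4 − 30 = -26 (mod 5).
    Reduce coefficients mod 5: 4·t ≡ 4 (mod 5).
    The inverse of 4 mod 5 is 4 (since 4·4 = 16 = 3·5 + 1), so t ≡ 4·4 = 16 ≡ 1 (mod 5).
    Then x = 30 + 39·1 = 69, valid modulo lcm(39, 5) = 195: x ≡ 69 (mod 195).
Verify: 69 mod 13 = 4 ✓, 69 mod 3 = 0 ✓, 69 mod 5 = 4 ✓.

x ≡ 69 (mod 195).


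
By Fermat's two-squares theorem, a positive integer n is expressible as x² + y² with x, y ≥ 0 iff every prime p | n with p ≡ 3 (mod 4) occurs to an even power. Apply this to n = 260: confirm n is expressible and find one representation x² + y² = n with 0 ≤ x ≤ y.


Step 1: Factor n = 260 = 2^2 · 5 · 13.
Step 2: Check the mod-4 condition on each prime factor: 2 = 2 (special); 5 ≡ 1 (mod 4), exponent 1; 13 ≡ 1 (mod 4), exponent 1.
All primes ≡ 3 (mod 4) appear to even exponent (or don't appear), so by the two-squares theorem n IS expressible as a sum of two squares.
Step 3: Build a representation. Group n = k² · m with k = 2 and m = 5 · 13 = 65 (a product of primes ≡ 1 (mod 4)); a representation of m scales to one of n via (k·x)² + (k·y)² = k²(x² + y²). Each prime p ≡ 1 (mod 4) is itself a sum of two squares; find a² by testing p − a² for a perfect square:
  5: 5 − 1² = 4 = 2² ⇒ 5 = 1² + 2².
  13: 13 − 1² = 12, 13 − 2² = 9 = 3² ⇒ 13 = 2² + 3².
  Combine using the Brahmagupta–Fibonacci identity (a² + b²)(c² + d²) = (ac − bd)² + (ad + bc)² = (ac + bd)² + (ad − bc)²:
  5 · 13 = 65: from (1² + 2²)(2² + 3²), take (1·2 − 2·3, 1·3 + 2·2) = (2 − 6, 3 + 4) = (-4, 7); dropping signs (only squares matter) gives (4, 7); check 4² + 7² = 16 + 49 = 65 ✓.
  Scale by k = 2: (2·4, 2·7) = (8, 14).
Step 4: Order so x ≤ y and verify: 8² + 14² = 64 + 196 = 260 = n. ✓

n = 260 = 8² + 14² (one valid representation with x ≤ y).


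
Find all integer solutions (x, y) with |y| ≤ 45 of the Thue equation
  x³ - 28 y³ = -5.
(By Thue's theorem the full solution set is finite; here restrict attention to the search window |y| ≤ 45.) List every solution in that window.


The equation is x³ - 28y³ = -5. For fixed y, x³ = 28·y³ − 5, so a solution requires the RHS to be a perfect cube.
Strategy: iterate y from -45 to 45, compute RHS = 28·y³ − 5, and check whether it is a (positive or negative) perfect cube.
Check small values of y:
  y = 0: RHS = -5 is not a perfect cube.
  y = 1: RHS = 23 is not a perfect cube.
  y = -1: RHS = -33 is not a perfect cube.
  y = 2: RHS = 219 is not a perfect cube.
  y = -2: RHS = -229 is not a perfect cube.
  y = 3: RHS = 751 is not a perfect cube.
  y = -3: RHS = -761 is not a perfect cube.
Continuing the search up to |y| = 45 finds no solutions either.
No (x, y) in the scanned range satisfies the equation.

No integer solutions with |y| ≤ 45.


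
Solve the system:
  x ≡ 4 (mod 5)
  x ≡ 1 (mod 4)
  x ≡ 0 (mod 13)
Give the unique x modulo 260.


Moduli 5, 4, 13 are pairwise coprime; by CRT there is a unique solution modulo M = 5 · 4 · 13 = 260.
Solve pairwise, accumulating the modulus:
  Start with x ≡ 4 (mod 5).
  Combine with x ≡ 1 (mod 4): since gcd(5, 4) = 1, we get a unique residue mod 20.
    Write x = 4 + 5·t and substitute into x ≡ 1 (mod 4): 5·t ≡ 1 − 4 = -3 (mod 4).
    Reduce coefficients mod 4: 1·t ≡ 1 (mod 4).
    So t ≡ 1 (mod 4).
    Then x = 4 + 5·1 = 9, valid modulo lcm(5, 4) = 20: x ≡ 9 (mod 20).
  Combine with x ≡ 0 (mod 13): since gcd(20, 13) = 1, we get a unique residue mod 260.
    Write x = 9 + 20·t and substitute into x ≡ 0 (mod 13): 20·t ≡ 0 − 9 = -9 (mod 13).
    Reduce coefficients mod 13: 7·t ≡ 4 (mod 13).
    The inverse of 7 mod 13 is 2 (since 7·2 = 14 = 1·13 + 1), so t ≡ 2·4 = 8 ≡ 8 (mod 13).
    Then x = 9 + 20·8 = 169, valid modulo lcm(20, 13) = 260: x ≡ 169 (mod 260).
Verify: 169 mod 5 = 4 ✓, 169 mod 4 = 1 ✓, 169 mod 13 = 0 ✓.

x ≡ 169 (mod 260).


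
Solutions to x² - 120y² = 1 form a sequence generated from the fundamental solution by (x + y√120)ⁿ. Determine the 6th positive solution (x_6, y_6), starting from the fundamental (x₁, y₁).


Step 1: Find the fundamental solution (x₁, y₁) of x² - 120y² = 1.
  Expand √120 as a continued fraction. a₀ = ⌊√120⌋ = 10; iterate m_{k+1} = d_k·a_k − m_k, d_{k+1} = (120 − m_{k+1}²)/d_k, a_{k+1} = ⌊(a₀ + m_{k+1})/d_{k+1}⌋ (starting m₀ = 0, d₀ = 1), with convergents p_k = a_k·p_{k-1} + p_{k-2}, q_k = a_k·q_{k-1} + q_{k-2} (p₋₁ = 1, q₋₁ = 0):
  k = 0: a₀ = 10; p₀/q₀ = 10/1; p₀² − 120·q₀² = 100 − 120 = -20.
  k = 1: m = 10, d = 20, a = ⌊(10 + 10)/20⌋ = 1; p/q = (1·10 + 1)/(1·1 + 0) = 11/1; p² − 120·q² = 121 − 120 = 1.
  The first convergent with p² − 120·q² = 1 gives the fundamental solution (x₁, y₁) = (11, 1).
Step 2: Apply the recurrence (x_{n+1}, y_{n+1}) = (x₁x_n + 120y₁y_n, x₁y_n + y₁x_n) repeatedly.
  From (x_1, y_1) = (11, 1): x_2 = 11·11 + 120·1·1 = 241; y_2 = 11·1 + 1·11 = 22.
  From (x_2, y_2) = (241, 22): x_3 = 11·241 + 120·1·22 = 5291; y_3 = 11·22 + 1·241 = 483.
  From (x_3, y_3) = (5291, 483): x_4 = 11·5291 + 120·1·483 = 116161; y_4 = 11·483 + 1·5291 = 10604.
  From (x_4, y_4) = (116161, 10604): x_5 = 11·116161 + 120·1·10604 = 2550251; y_5 = 11·10604 + 1·116161 = 232805.
  From (x_5, y_5) = (2550251, 232805): x_6 = 11·2550251 + 120·1·232805 = 55989361; y_6 = 11·232805 + 1·2550251 = 5111106.
Step 3: Verify x_6² - 120·y_6² = 3134808545188321 - 3134808545188320 = 1 (should be 1). ✓

(x_1, y_1) = (11, 1); (x_6, y_6) = (55989361, 5111106).
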